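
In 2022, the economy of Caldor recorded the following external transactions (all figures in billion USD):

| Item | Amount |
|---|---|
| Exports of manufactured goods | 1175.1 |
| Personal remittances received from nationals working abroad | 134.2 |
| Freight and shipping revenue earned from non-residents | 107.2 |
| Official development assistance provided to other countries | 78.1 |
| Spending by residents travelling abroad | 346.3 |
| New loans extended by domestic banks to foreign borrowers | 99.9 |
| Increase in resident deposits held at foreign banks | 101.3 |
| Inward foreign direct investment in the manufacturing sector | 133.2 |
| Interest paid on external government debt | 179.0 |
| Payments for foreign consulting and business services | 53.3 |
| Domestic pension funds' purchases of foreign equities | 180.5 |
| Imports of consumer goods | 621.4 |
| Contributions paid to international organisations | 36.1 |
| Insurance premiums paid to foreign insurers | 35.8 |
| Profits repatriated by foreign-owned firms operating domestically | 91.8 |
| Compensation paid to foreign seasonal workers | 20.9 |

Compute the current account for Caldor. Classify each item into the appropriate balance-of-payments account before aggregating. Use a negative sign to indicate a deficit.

Goods: -621.4 + 1175.1 = 553.7
Services: -35.8 - 346.3 + 107.2 - 53.3 = -328.2
Primary income: -20.9 - 91.8 - 179.0 = -291.7
Secondary income: -36.1 - 78.1 + 134.2 = 20.0
Current account = 553.7 + (-328.2) + (-291.7) + 20.0 = -46.2
(Excluded from the current account — financial account: new loans extended by domestic banks to foreign borrowers 99.9, increase in resident deposits held at foreign banks 101.3, inward foreign direct investment in the manufacturing sector 133.2, domestic pension funds' purchases of foreign equities 180.5.)

-46.2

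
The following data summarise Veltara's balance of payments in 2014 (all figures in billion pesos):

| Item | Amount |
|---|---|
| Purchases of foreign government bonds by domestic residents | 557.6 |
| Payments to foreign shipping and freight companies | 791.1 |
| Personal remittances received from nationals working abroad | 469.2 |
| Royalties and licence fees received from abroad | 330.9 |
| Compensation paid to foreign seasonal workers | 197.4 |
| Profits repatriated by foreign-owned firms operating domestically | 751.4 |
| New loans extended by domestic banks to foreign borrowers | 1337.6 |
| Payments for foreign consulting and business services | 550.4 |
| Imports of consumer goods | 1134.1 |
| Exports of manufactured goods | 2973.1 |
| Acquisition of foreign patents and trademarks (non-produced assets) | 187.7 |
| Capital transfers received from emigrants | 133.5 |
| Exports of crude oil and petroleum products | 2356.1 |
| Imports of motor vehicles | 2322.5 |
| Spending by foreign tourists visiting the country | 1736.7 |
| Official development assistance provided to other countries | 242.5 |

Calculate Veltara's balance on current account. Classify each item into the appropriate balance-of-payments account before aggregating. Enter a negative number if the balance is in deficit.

Goods: 2356.1 - 1134.1 - 2322.5 + 2973.1 = 1872.6
Services: -550.4 + 330.9 + 1736.7 - 791.1 = 726.1
Primary income: -197.4 - 751.4 = -948.8
Secondary income: 469.2 - 242.5 = 226.7
Current account = 1872.6 + 726.1 + (-948.8) + 226.7 = 1876.6
(Excluded from the current account — financial account: purchases of foreign government bonds by domestic residents 557.6, new loans extended by domestic banks to foreign borrowers 1337.6; capital account: acquisition of foreign patents and trademarks (non-produced assets) 187.7, capital transfers received from emigrants 133.5.)

1876.6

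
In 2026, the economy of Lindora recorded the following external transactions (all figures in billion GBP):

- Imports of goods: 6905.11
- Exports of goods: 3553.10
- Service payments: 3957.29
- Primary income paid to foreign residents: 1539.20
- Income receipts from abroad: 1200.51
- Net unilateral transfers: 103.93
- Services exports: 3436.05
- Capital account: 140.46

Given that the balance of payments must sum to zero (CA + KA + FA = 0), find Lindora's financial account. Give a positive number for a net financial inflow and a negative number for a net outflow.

3967.55

Goods balance = 3553.10 - 6905.11 = -3352.01
Services balance = 3436.05 - 3957.29 = -521.24
Trade balance (goods + services) = -3352.01 + (-521.24) = -3873.25
Net primary income = 1200.51 - 1539.20 = -338.69
Net secondary income = 103.93
Current account = -3873.25 + (-338.69) + 103.93 = -4108.01
Financial account = -(-4108.01 + 140.46) = 3967.55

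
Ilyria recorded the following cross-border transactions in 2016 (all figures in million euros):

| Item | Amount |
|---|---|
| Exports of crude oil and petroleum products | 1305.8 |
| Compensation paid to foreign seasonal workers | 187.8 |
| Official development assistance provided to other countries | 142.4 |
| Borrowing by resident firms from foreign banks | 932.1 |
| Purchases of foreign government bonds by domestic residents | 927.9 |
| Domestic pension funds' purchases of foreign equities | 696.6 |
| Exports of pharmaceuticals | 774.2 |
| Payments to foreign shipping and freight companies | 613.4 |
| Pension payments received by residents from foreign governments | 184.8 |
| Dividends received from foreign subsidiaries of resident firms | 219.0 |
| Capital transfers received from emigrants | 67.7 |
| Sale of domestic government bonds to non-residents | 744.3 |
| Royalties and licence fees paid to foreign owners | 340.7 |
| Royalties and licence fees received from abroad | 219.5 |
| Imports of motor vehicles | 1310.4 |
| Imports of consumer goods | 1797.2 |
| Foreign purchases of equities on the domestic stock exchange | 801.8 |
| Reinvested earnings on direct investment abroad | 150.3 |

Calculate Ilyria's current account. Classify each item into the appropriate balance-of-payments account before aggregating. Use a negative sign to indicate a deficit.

Goods: 774.2 - 1310.4 - 1797.2 + 1305.8 = -1027.6
Services: -340.7 - 613.4 + 219.5 = -734.6
Primary income: 219.0 + 150.3 - 187.8 = 181.5
Secondary income: -142.4 + 184.8 = 42.4
Current account = (-1027.6) + (-734.6) + 181.5 + 42.4 = -1538.3
(Excluded from the current account — financial account: borrowing by resident firms from foreign banks 932.1, purchases of foreign government bonds by domestic residents 927.9, domestic pension funds' purchases of foreign equities 696.6, sale of domestic government bonds to non-residents 744.3, foreign purchases of equities on the domestic stock exchange 801.8; capital account: capital transfers received from emigrants 67.7.)

-1538.3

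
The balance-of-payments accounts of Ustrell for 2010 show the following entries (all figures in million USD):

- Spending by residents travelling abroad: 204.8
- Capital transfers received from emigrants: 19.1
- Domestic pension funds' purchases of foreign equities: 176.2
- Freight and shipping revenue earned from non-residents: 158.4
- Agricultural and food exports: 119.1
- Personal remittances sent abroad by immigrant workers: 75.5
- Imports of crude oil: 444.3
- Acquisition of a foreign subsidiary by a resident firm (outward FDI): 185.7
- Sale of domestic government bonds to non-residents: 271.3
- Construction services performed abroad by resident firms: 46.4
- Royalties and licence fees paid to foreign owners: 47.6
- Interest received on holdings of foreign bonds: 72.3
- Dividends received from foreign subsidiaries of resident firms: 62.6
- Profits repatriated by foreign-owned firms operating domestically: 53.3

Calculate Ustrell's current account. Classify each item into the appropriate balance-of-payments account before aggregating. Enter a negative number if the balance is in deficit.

Goods: -444.3 + 119.1 = -325.2
Services: -47.6 + 158.4 + 46.4 - 204.8 = -47.6
Primary income: 62.6 - 53.3 + 72.3 = 81.6
Secondary income: -75.5
Current account = (-325.2) + (-47.6) + 81.6 + (-75.5) = -366.7
(Excluded from the current account — capital account: capital transfers received from emigrants 19.1; financial account: domestic pension funds' purchases of foreign equities 176.2, acquisition of a foreign subsidiary by a resident firm (outward FDI) 185.7, sale of domestic government bonds to non-residents 271.3.)

-366.7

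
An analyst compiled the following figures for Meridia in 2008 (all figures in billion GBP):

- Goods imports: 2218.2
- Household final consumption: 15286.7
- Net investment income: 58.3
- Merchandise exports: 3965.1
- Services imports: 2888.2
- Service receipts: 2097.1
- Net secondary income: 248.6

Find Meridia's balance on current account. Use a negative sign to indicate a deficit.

Goods balance = 3965.1 - 2218.2 = 1746.9
Services balance = 2097.1 - 2888.2 = -791.1
Trade balance (goods + services) = 1746.9 + (-791.1) = 955.8
Net primary income = 58.3
Net secondary income = 248.6
Current account = 955.8 + 58.3 + 248.6 = 1262.7

1262.7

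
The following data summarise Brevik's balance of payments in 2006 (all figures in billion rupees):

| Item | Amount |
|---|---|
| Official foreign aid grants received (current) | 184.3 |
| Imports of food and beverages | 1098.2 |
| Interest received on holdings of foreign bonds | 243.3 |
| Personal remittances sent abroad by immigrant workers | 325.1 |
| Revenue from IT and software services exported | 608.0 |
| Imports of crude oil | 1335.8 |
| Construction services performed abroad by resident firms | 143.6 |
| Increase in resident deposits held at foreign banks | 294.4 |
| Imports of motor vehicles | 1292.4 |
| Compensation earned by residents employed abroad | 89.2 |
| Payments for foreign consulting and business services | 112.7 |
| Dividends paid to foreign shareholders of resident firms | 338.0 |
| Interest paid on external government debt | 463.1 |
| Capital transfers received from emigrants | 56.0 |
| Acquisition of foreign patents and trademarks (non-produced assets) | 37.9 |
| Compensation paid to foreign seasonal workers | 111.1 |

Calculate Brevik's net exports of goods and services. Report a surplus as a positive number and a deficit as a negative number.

Goods: -1292.4 - 1335.8 - 1098.2 = -3726.4
Services: 608.0 - 112.7 + 143.6 = 638.9
Trade balance = -3726.4 + 638.9 = -3087.5
(Excluded from the trade balance — secondary income: official foreign aid grants received (current) 184.3, personal remittances sent abroad by immigrant workers 325.1; primary income: interest received on holdings of foreign bonds 243.3, compensation earned by residents employed abroad 89.2, dividends paid to foreign shareholders of resident firms 338.0, interest paid on external government debt 463.1, compensation paid to foreign seasonal workers 111.1; financial account: increase in resident deposits held at foreign banks 294.4; capital account: capital transfers received from emigrants 56.0, acquisition of foreign patents and trademarks (non-produced assets) 37.9.)

-3087.5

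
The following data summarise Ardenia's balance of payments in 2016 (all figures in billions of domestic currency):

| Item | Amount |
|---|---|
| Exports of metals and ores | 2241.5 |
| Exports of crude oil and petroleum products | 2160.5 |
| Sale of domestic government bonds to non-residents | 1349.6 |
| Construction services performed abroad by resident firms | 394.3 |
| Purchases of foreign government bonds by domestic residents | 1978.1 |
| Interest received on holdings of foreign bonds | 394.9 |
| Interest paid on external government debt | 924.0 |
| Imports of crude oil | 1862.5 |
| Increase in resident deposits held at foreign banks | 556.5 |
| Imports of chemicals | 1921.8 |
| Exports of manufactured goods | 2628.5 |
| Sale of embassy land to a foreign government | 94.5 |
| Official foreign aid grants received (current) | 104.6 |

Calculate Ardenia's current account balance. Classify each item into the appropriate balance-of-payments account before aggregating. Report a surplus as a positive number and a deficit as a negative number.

Goods: -1921.8 + 2160.5 + 2628.5 + 2241.5 - 1862.5 = 3246.2
Services: 394.3
Primary income: -924.0 + 394.9 = -529.1
Secondary income: 104.6
Current account = 3246.2 + 394.3 + (-529.1) + 104.6 = 3216.0
(Excluded from the current account — financial account: sale of domestic government bonds to non-residents 1349.6, purchases of foreign government bonds by domestic residents 1978.1, increase in resident deposits held at foreign banks 556.5; capital account: sale of embassy land to a foreign government 94.5.)

3216.0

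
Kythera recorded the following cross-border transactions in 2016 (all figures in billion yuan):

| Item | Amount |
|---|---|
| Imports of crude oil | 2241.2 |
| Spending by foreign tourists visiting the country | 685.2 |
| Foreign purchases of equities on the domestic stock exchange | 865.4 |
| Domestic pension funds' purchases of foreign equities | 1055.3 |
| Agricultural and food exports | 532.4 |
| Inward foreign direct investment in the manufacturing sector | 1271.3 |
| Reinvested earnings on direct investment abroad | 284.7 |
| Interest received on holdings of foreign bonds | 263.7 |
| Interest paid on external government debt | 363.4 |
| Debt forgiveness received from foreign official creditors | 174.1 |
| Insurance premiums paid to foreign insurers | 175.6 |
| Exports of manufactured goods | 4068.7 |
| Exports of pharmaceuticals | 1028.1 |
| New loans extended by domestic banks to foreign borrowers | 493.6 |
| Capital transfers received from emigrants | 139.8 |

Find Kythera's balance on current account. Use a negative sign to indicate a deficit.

4082.6

Goods: 532.4 + 4068.7 + 1028.1 - 2241.2 = 3388.0
Services: -175.6 + 685.2 = 509.6
Primary income: 263.7 - 363.4 + 284.7 = 185.0
Current account = 3388.0 + 509.6 + 185.0 = 4082.6
(Excluded from the current account — financial account: foreign purchases of equities on the domestic stock exchange 865.4, domestic pension funds' purchases of foreign equities 1055.3, inward foreign direct investment in the manufacturing sector 1271.3, new loans extended by domestic banks to foreign borrowers 493.6; capital account: debt forgiveness received from foreign official creditors 174.1, capital transfers received from emigrants 139.8.)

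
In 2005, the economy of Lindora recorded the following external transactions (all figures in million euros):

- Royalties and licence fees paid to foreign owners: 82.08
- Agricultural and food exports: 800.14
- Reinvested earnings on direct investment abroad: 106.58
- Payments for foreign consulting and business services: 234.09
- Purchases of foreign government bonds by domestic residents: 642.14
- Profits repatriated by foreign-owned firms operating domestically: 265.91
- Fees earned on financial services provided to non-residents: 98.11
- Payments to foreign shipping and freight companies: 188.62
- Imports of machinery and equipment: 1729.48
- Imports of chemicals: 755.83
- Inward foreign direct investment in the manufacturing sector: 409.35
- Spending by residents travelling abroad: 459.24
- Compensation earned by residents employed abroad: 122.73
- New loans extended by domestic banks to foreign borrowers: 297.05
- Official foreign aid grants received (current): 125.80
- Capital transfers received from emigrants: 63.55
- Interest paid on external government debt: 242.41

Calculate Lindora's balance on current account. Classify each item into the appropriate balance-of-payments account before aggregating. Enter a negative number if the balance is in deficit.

Goods: -1729.48 - 755.83 + 800.14 = -1685.17
Services: -82.08 + 98.11 - 234.09 - 188.62 - 459.24 = -865.92
Primary income: -242.41 + 122.73 + 106.58 - 265.91 = -279.01
Secondary income: 125.80
Current account = (-1685.17) + (-865.92) + (-279.01) + 125.80 = -2704.30
(Excluded from the current account — financial account: purchases of foreign government bonds by domestic residents 642.14, inward foreign direct investment in the manufacturing sector 409.35, new loans extended by domestic banks to foreign borrowers 297.05; capital account: capital transfers received from emigrants 63.55.)

-2704.30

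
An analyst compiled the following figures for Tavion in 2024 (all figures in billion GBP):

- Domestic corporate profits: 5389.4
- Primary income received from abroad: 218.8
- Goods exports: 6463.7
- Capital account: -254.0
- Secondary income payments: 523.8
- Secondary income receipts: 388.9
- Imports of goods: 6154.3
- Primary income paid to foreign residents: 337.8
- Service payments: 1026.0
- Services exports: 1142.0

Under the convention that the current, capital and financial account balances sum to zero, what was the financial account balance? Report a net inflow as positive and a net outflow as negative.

Goods balance = 6463.7 - 6154.3 = 309.4
Services balance = 1142.0 - 1026.0 = 116.0
Trade balance (goods + services) = 309.4 + 116.0 = 425.4
Net primary income = 218.8 - 337.8 = -119.0
Net secondary income = 388.9 - 523.8 = -134.9
Current account = 425.4 + (-119.0) + (-134.9) = 171.5
Financial account = -(171.5 + (-254.0)) = 82.5

82.5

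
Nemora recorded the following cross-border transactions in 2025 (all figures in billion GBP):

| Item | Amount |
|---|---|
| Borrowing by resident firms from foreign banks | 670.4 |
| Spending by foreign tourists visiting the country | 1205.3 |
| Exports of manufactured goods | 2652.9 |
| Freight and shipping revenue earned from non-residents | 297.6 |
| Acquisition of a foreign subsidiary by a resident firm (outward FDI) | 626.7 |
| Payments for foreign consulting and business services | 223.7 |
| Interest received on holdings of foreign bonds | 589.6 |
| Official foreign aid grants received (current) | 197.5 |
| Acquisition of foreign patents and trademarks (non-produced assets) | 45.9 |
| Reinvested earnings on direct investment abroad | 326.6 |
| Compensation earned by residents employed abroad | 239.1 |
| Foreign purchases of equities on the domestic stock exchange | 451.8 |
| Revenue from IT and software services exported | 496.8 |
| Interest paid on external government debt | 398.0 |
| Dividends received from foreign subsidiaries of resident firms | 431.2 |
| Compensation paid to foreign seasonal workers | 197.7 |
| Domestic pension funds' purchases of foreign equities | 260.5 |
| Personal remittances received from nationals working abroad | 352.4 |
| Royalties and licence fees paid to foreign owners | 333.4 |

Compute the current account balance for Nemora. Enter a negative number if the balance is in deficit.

Goods: 2652.9
Services: 297.6 + 1205.3 + 496.8 - 223.7 - 333.4 = 1442.6
Primary income: 239.1 + 326.6 - 197.7 + 589.6 + 431.2 - 398.0 = 990.8
Secondary income: 197.5 + 352.4 = 549.9
Current account = 2652.9 + 1442.6 + 990.8 + 549.9 = 5636.2
(Excluded from the current account — financial account: borrowing by resident firms from foreign banks 670.4, acquisition of a foreign subsidiary by a resident firm (outward FDI) 626.7, foreign purchases of equities on the domestic stock exchange 451.8, domestic pension funds' purchases of foreign equities 260.5; capital account: acquisition of foreign patents and trademarks (non-produced assets) 45.9.)

5636.2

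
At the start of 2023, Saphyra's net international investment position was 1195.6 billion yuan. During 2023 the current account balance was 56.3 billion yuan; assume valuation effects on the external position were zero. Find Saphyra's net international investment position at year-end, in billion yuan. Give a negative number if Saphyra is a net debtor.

1251.9

With no valuation effects, change in NIIP = current account = 56.3
End-of-year NIIP = 1195.6 + 56.3 = 1251.9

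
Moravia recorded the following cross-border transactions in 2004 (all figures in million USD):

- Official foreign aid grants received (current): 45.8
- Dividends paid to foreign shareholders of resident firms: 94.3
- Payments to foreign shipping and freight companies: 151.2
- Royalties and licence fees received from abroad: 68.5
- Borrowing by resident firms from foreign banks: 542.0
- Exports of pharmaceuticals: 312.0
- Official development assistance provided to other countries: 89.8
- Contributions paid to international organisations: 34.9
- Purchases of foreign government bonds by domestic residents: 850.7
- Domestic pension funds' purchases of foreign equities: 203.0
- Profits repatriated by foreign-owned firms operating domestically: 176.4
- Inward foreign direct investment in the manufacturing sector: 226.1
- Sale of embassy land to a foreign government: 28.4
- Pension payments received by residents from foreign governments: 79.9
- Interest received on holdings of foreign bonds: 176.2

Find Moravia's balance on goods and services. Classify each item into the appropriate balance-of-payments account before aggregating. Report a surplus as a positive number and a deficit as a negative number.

Goods: 312.0
Services: 68.5 - 151.2 = -82.7
Trade balance = 312.0 + (-82.7) = 229.3
(Excluded from the trade balance — secondary income: official foreign aid grants received (current) 45.8, official development assistance provided to other countries 89.8, contributions paid to international organisations 34.9, pension payments received by residents from foreign governments 79.9; primary income: dividends paid to foreign shareholders of resident firms 94.3, profits repatriated by foreign-owned firms operating domestically 176.4, interest received on holdings of foreign bonds 176.2; financial account: borrowing by resident firms from foreign banks 542.0, purchases of foreign government bonds by domestic residents 850.7, domestic pension funds' purchases of foreign equities 203.0, inward foreign direct investment in the manufacturing sector 226.1; capital account: sale of embassy land to a foreign government 28.4.)

229.3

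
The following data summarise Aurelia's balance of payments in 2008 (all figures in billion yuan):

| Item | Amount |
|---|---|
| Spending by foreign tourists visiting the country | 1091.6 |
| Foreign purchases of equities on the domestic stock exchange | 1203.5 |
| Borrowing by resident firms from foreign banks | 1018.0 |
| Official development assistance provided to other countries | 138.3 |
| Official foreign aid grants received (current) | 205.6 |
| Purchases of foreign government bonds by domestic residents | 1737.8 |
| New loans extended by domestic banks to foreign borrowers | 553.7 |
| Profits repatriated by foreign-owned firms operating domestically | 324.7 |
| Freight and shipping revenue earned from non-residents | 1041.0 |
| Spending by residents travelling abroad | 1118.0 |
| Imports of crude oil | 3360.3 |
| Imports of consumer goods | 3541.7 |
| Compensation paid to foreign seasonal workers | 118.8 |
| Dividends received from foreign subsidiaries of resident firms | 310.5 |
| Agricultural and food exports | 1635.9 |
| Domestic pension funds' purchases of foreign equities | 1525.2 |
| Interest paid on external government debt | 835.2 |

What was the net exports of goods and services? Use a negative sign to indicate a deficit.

Goods: -3541.7 + 1635.9 - 3360.3 = -5266.1
Services: 1091.6 + 1041.0 - 1118.0 = 1014.6
Trade balance = -5266.1 + 1014.6 = -4251.5
(Excluded from the trade balance — financial account: foreign purchases of equities on the domestic stock exchange 1203.5, borrowing by resident firms from foreign banks 1018.0, purchases of foreign government bonds by domestic residents 1737.8, new loans extended by domestic banks to foreign borrowers 553.7, domestic pension funds' purchases of foreign equities 1525.2; secondary income: official development assistance provided to other countries 138.3, official foreign aid grants received (current) 205.6; primary income: profits repatriated by foreign-owned firms operating domestically 324.7, compensation paid to foreign seasonal workers 118.8, dividends received from foreign subsidiaries of resident firms 310.5, interest paid on external government debt 835.2.)

-4251.5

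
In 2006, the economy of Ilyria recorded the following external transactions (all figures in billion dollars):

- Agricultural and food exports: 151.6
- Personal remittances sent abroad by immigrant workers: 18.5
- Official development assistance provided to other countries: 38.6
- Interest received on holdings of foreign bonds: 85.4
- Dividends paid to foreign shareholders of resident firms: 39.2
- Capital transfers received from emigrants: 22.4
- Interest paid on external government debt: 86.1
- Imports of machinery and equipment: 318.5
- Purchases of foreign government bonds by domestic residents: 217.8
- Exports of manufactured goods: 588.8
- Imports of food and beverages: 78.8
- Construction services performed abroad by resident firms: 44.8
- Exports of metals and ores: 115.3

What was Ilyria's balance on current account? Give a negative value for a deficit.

Goods: -318.5 + 588.8 - 78.8 + 151.6 + 115.3 = 458.4
Services: 44.8
Primary income: -39.2 + 85.4 - 86.1 = -39.9
Secondary income: -18.5 - 38.6 = -57.1
Current account = 458.4 + 44.8 + (-39.9) + (-57.1) = 406.2
(Excluded from the current account — capital account: capital transfers received from emigrants 22.4; financial account: purchases of foreign government bonds by domestic residents 217.8.)

406.2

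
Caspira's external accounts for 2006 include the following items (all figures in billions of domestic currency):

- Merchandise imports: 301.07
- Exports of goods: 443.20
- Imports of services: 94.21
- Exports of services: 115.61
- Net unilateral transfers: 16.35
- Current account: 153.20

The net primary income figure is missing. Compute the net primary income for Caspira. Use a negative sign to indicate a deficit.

Current account = goods balance + services balance + net primary income + net secondary income
Sum of the known components = 179.88
Net primary income = CA - (known components) = 153.20 - 179.88 = -26.68

-26.68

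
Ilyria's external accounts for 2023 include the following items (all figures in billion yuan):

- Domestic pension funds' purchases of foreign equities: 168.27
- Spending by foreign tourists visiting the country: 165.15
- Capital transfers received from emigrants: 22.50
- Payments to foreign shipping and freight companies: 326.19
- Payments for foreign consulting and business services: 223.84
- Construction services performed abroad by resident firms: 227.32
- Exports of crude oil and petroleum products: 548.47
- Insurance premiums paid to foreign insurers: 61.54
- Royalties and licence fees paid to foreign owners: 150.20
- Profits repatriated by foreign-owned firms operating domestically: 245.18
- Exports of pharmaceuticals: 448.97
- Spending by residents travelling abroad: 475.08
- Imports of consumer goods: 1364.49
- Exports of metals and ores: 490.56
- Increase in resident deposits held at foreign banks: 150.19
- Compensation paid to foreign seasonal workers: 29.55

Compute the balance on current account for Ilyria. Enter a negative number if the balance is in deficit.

Goods: 448.97 + 548.47 - 1364.49 + 490.56 = 123.51
Services: 165.15 - 61.54 + 227.32 - 326.19 - 150.20 - 223.84 - 475.08 = -844.38
Primary income: -245.18 - 29.55 = -274.73
Current account = 123.51 + (-844.38) + (-274.73) = -995.60
(Excluded from the current account — financial account: domestic pension funds' purchases of foreign equities 168.27, increase in resident deposits held at foreign banks 150.19; capital account: capital transfers received from emigrants 22.50.)

-995.60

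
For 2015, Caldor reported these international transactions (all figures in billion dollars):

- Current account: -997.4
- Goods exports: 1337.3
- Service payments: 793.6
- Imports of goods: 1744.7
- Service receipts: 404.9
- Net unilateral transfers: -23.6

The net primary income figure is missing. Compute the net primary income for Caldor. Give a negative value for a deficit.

-177.7

Current account = goods balance + services balance + net primary income + net secondary income
Sum of the known components = -819.7
Net primary income = CA - (known components) = -997.4 - (-819.7) = -177.7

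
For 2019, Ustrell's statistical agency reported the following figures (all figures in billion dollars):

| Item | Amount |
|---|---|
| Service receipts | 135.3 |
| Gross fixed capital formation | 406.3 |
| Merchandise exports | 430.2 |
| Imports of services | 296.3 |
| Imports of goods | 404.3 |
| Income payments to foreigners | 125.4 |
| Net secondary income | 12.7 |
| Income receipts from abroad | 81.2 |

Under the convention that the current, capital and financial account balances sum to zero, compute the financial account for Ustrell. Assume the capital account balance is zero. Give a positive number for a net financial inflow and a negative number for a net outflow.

Goods balance = 430.2 - 404.3 = 25.9
Services balance = 135.3 - 296.3 = -161.0
Trade balance (goods + services) = 25.9 + (-161.0) = -135.1
Net primary income = 81.2 - 125.4 = -44.2
Net secondary income = 12.7
Current account = -135.1 + (-44.2) + 12.7 = -166.6
Financial account = -(-166.6) = 166.6

166.6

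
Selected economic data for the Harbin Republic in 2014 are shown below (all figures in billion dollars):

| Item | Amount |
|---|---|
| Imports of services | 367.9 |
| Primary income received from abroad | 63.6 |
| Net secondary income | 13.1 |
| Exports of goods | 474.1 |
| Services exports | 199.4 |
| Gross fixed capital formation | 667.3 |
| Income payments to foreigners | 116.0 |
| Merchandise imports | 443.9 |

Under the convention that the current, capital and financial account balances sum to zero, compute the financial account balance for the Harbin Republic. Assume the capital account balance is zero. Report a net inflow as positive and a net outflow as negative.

177.6

Goods balance = 474.1 - 443.9 = 30.2
Services balance = 199.4 - 367.9 = -168.5
Trade balance (goods + services) = 30.2 + (-168.5) = -138.3
Net primary income = 63.6 - 116.0 = -52.4
Net secondary income = 13.1
Current account = -138.3 + (-52.4) + 13.1 = -177.6
Financial account = -(-177.6) = 177.6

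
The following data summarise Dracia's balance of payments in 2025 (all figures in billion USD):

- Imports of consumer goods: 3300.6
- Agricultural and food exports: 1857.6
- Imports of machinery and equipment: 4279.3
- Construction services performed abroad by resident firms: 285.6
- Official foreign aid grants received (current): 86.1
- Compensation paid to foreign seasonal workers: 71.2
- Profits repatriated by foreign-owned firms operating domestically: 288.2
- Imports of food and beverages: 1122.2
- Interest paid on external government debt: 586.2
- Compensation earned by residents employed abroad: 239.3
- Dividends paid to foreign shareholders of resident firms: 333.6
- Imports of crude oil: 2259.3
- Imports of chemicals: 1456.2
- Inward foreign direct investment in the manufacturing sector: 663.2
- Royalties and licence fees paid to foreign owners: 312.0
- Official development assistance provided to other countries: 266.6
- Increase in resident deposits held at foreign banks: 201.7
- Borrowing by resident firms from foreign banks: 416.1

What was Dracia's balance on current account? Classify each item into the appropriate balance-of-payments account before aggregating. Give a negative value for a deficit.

-11806.8

Goods: -1122.2 - 2259.3 - 3300.6 - 4279.3 + 1857.6 - 1456.2 = -10560.0
Services: 285.6 - 312.0 = -26.4
Primary income: -71.2 + 239.3 - 288.2 - 333.6 - 586.2 = -1039.9
Secondary income: 86.1 - 266.6 = -180.5
Current account = (-10560.0) + (-26.4) + (-1039.9) + (-180.5) = -11806.8
(Excluded from the current account — financial account: inward foreign direct investment in the manufacturing sector 663.2, increase in resident deposits held at foreign banks 201.7, borrowing by resident firms from foreign banks 416.1.)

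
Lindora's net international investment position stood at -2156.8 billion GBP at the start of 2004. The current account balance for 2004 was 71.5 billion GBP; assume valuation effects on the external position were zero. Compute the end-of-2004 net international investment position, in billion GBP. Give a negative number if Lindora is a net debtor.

-2085.3

With no valuation effects, change in NIIP = current account = 71.5
End-of-year NIIP = -2156.8 + 71.5 = -2085.3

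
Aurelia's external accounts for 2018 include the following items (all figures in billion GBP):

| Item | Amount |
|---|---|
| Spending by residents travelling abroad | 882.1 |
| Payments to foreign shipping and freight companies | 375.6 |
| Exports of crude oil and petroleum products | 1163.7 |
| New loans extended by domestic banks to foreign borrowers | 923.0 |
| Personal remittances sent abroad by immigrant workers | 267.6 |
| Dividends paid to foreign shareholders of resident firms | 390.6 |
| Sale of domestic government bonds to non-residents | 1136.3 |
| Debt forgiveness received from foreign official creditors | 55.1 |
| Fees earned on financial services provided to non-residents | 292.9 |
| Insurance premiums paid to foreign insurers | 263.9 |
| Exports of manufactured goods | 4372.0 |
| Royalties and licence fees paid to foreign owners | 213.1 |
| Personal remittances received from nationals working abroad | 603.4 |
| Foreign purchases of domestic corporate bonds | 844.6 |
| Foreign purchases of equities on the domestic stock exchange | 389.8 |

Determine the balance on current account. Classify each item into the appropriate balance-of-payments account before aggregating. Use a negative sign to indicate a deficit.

Goods: 1163.7 + 4372.0 = 5535.7
Services: -882.1 - 375.6 - 263.9 + 292.9 - 213.1 = -1441.8
Primary income: -390.6
Secondary income: 603.4 - 267.6 = 335.8
Current account = 5535.7 + (-1441.8) + (-390.6) + 335.8 = 4039.1
(Excluded from the current account — financial account: new loans extended by domestic banks to foreign borrowers 923.0, sale of domestic government bonds to non-residents 1136.3, foreign purchases of domestic corporate bonds 844.6, foreign purchases of equities on the domestic stock exchange 389.8; capital account: debt forgiveness received from foreign official creditors 55.1.)

4039.1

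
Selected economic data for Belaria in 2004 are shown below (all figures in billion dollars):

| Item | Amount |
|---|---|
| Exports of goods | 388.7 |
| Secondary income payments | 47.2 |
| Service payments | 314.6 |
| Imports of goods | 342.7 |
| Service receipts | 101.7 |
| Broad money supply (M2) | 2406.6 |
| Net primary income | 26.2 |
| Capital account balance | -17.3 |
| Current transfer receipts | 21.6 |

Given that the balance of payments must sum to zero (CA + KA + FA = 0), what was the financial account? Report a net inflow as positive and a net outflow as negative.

183.6

Goods balance = 388.7 - 342.7 = 46.0
Services balance = 101.7 - 314.6 = -212.9
Trade balance (goods + services) = 46.0 + (-212.9) = -166.9
Net primary income = 26.2
Net secondary income = 21.6 - 47.2 = -25.6
Current account = -166.9 + 26.2 + (-25.6) = -166.3
Financial account = -(-166.3 + (-17.3)) = 183.6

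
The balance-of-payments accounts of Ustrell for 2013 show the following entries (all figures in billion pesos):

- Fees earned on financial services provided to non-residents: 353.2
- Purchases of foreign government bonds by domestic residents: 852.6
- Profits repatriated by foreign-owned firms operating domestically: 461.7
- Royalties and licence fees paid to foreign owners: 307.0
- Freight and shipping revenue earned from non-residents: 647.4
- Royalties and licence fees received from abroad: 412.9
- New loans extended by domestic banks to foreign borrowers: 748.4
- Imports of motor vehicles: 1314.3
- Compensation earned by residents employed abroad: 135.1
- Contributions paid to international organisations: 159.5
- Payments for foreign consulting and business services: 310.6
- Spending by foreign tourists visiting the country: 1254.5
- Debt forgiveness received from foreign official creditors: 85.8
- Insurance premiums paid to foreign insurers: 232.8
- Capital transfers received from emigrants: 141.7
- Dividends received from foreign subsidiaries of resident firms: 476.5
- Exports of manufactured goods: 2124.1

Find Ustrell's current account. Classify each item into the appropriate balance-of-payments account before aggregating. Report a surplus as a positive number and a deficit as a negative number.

2617.8

Goods: -1314.3 + 2124.1 = 809.8
Services: -307.0 + 1254.5 + 353.2 + 412.9 - 310.6 + 647.4 - 232.8 = 1817.6
Primary income: 135.1 - 461.7 + 476.5 = 149.9
Secondary income: -159.5
Current account = 809.8 + 1817.6 + 149.9 + (-159.5) = 2617.8
(Excluded from the current account — financial account: purchases of foreign government bonds by domestic residents 852.6, new loans extended by domestic banks to foreign borrowers 748.4; capital account: debt forgiveness received from foreign official creditors 85.8, capital transfers received from emigrants 141.7.)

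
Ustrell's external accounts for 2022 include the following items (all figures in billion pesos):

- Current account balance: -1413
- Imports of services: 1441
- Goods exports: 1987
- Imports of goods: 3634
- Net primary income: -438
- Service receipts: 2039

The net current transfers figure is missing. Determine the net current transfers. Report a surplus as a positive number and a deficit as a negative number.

74

Current account = goods balance + services balance + net primary income + net secondary income
Sum of the known components = -1487
Net current transfers = CA - (known components) = -1413 - (-1487) = 74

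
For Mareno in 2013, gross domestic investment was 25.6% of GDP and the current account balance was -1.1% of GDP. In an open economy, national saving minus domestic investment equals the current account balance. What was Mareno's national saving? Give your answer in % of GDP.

S = I + CA = 25.6 + (-1.1) = 24.5

24.5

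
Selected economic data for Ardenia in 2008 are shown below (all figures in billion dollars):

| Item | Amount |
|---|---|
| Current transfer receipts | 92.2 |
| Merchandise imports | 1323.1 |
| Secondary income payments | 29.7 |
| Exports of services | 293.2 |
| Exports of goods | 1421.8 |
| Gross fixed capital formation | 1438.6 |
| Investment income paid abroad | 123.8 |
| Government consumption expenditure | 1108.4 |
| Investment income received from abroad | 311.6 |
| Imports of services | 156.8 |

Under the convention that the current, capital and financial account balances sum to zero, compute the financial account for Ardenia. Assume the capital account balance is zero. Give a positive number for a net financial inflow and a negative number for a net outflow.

-485.4

Goods balance = 1421.8 - 1323.1 = 98.7
Services balance = 293.2 - 156.8 = 136.4
Trade balance (goods + services) = 98.7 + 136.4 = 235.1
Net primary income = 311.6 - 123.8 = 187.8
Net secondary income = 92.2 - 29.7 = 62.5
Current account = 235.1 + 187.8 + 62.5 = 485.4
Financial account = -(485.4) = -485.4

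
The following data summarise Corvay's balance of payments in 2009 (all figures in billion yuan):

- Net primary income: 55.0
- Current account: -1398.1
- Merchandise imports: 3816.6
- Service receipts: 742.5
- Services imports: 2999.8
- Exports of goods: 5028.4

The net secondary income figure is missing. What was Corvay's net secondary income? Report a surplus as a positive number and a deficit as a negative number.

-407.6

Current account = goods balance + services balance + net primary income + net secondary income
Sum of the known components = -990.5
Net secondary income = CA - (known components) = -1398.1 - (-990.5) = -407.6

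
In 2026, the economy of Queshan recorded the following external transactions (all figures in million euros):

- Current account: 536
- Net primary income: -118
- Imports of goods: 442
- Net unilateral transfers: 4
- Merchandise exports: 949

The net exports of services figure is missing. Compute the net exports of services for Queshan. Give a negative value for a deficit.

143

Current account = goods balance + services balance + net primary income + net secondary income
Sum of the known components = 393
Net exports of services = CA - (known components) = 536 - 393 = 143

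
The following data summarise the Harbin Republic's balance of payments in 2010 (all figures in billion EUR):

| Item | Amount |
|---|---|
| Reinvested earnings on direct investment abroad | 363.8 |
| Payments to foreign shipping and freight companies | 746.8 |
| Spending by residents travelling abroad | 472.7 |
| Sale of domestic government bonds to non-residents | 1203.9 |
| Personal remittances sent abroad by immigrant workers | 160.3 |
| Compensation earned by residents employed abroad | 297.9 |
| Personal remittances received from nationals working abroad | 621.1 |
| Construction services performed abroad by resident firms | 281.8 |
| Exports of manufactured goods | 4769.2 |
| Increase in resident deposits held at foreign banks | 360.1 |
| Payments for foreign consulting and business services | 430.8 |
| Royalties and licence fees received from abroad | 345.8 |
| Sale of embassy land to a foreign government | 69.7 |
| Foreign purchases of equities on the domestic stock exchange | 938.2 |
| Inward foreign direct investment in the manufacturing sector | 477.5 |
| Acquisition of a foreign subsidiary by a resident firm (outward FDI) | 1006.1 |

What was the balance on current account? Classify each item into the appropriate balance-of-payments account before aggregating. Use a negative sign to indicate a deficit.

4869.0

Goods: 4769.2
Services: -746.8 - 472.7 - 430.8 + 281.8 + 345.8 = -1022.7
Primary income: 297.9 + 363.8 = 661.7
Secondary income: 621.1 - 160.3 = 460.8
Current account = 4769.2 + (-1022.7) + 661.7 + 460.8 = 4869.0
(Excluded from the current account — financial account: sale of domestic government bonds to non-residents 1203.9, increase in resident deposits held at foreign banks 360.1, foreign purchases of equities on the domestic stock exchange 938.2, inward foreign direct investment in the manufacturing sector 477.5, acquisition of a foreign subsidiary by a resident firm (outward FDI) 1006.1; capital account: sale of embassy land to a foreign government 69.7.)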